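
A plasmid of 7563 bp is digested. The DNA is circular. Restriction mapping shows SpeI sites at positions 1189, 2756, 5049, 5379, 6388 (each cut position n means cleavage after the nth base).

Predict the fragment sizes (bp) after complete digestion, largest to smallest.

Circular molecule, 5 cuts → 5 fragments:
  2756 − 1189 = 1567 bp
  5049 − 2756 = 2293 bp
  5379 − 5049 = 330 bp
  6388 − 5379 = 1009 bp
  wrap: 7563 − 6388 + 1189 = 2364 bp
Sorted largest to smallest: 2364, 2293, 1567, 1009, 330 bp.

2364, 2293, 1567, 1009, 330 bp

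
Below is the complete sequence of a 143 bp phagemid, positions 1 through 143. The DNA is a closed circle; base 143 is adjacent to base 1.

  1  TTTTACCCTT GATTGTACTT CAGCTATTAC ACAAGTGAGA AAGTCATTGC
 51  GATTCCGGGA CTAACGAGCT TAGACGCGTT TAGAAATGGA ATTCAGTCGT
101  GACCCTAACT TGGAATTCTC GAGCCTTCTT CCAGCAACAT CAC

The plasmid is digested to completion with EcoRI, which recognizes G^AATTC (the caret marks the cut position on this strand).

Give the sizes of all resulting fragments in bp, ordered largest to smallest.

119, 24 bp

EcoRI sites (GAATTC) start at positions 89, 113.
EcoRI cuts after the first base of each site, so after positions 89, 113.
Circular molecule, 2 cuts → 2 fragments:
  90–113 → 24 bp
  114–143 then 1–89 → 30 + 89 = 119 bp
Sorted largest to smallest: 119, 24 bp.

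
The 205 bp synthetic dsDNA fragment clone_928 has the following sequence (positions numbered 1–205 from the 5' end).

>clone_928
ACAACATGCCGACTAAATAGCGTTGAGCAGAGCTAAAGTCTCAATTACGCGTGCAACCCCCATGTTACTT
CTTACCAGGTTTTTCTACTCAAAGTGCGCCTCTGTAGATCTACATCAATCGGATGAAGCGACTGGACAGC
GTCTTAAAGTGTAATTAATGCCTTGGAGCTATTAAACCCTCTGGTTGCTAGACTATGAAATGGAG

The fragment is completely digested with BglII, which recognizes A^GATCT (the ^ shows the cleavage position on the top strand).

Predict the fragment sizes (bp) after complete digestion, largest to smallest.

The BglII site (AGATCT) starts at position 106.
BglII cuts after the first base of each site, so after position 106.
Linear molecule, 1 cut → 2 fragments:
  1–106 → 106 bp
  107–205 → 99 bp
Sorted largest to smallest: 106, 99 bp.

106, 99 bp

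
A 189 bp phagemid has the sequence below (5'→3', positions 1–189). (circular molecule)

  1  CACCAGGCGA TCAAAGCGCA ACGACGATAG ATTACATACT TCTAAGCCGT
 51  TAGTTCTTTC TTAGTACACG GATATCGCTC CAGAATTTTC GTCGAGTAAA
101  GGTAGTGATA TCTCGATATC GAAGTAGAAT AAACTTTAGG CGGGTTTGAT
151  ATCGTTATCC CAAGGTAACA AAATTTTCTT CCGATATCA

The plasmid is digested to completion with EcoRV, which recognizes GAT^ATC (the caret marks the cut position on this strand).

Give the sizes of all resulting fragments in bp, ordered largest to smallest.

77, 36, 35, 33, 8 bp

EcoRV sites (GATATC) start at positions 71, 107, 115, 148, 183.
EcoRV cuts after base 3 of each site, so after positions 73, 109, 117, 150, 185.
Circular molecule, 5 cuts → 5 fragments:
  74–109 → 36 bp
  110–117 → 8 bp
  118–150 → 33 bp
  151–185 → 35 bp
  186–189 then 1–73 → 4 + 73 = 77 bp
Sorted largest to smallest: 77, 36, 35, 33, 8 bp.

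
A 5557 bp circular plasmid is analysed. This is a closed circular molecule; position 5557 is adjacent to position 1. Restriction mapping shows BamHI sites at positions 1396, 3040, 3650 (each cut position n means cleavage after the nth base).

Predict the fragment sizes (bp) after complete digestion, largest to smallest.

3303, 1644, 610 bp

Circular molecule, 3 cuts → 3 fragments:
  3040 − 1396 = 1644 bp
  3650 − 3040 = 610 bp
  wrap: 5557 − 3650 + 1396 = 3303 bp
Sorted largest to smallest: 3303, 1644, 610 bp.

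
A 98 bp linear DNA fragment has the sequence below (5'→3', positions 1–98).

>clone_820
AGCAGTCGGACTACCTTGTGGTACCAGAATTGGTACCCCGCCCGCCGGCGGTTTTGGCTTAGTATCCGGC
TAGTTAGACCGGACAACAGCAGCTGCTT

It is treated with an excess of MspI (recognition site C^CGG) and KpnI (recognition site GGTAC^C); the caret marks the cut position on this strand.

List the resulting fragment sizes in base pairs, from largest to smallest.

24, 21, 19, 13, 12, 9 bp

MspI sites (CCGG) start at positions 45, 66, 79.
MspI cuts after the first base of each site, so after positions 45, 66, 79.
KpnI sites (GGTACC) start at positions 20, 32.
KpnI cuts after base 5 of each site (before the last base), so after positions 24, 36.
Combined cut positions: 24, 36, 45, 66, 79.
Linear molecule, 5 cuts → 6 fragments:
  1–24 → 24 bp
  25–36 → 12 bp
  37–45 → 9 bp
  46–66 → 21 bp
  67–79 → 13 bp
  80–98 → 19 bp
Sorted largest to smallest: 24, 21, 19, 13, 12, 9 bp.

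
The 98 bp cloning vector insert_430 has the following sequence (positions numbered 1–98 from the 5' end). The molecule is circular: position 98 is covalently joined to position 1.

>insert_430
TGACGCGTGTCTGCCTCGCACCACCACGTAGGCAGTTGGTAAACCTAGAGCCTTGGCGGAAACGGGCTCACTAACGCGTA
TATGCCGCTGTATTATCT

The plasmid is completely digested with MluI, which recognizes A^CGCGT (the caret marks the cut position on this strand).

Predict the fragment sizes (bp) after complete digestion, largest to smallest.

71, 27 bp

MluI sites (ACGCGT) start at positions 3, 74.
MluI cuts after the first base of each site, so after positions 3, 74.
Circular molecule, 2 cuts → 2 fragments:
  4–74 → 71 bp
  75–98 then 1–3 → 24 + 3 = 27 bp
Sorted largest to smallest: 71, 27 bp.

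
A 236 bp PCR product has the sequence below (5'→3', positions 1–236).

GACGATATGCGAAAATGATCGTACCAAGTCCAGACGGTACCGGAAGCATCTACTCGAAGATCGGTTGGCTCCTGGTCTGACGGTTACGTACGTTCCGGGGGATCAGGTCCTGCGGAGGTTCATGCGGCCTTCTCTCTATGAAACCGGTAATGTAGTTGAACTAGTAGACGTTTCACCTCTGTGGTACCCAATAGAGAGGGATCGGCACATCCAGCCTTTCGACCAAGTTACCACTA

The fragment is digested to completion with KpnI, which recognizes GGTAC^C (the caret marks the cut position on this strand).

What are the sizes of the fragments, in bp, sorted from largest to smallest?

KpnI sites (GGTACC) start at positions 36, 183.
KpnI cuts after base 5 of each site (before the last base), so after positions 40, 187.
Linear molecule, 2 cuts → 3 fragments:
  1–40 → 40 bp
  41–187 → 147 bp
  188–236 → 49 bp
Sorted largest to smallest: 147, 49, 40 bp.

147, 49, 40 bp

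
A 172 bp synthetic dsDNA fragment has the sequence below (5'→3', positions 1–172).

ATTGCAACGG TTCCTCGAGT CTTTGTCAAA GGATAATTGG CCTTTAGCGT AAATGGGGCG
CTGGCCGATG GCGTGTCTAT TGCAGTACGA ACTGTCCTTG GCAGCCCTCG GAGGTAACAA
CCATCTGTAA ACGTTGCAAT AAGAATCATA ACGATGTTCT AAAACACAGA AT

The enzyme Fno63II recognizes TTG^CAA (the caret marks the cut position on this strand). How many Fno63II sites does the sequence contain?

TTGCAA occurs starting at positions 2, 134.
Fno63II cuts at 2 sites.

2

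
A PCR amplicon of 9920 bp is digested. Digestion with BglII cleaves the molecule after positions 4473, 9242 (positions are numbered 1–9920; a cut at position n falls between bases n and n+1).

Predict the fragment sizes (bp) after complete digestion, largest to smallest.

Linear molecule, 2 cuts → 3 fragments:
  4473 − 0 = 4473 bp
  9242 − 4473 = 4769 bp
  9920 − 9242 = 678 bp
Sorted largest to smallest: 4769, 4473, 678 bp.

4769, 4473, 678 bp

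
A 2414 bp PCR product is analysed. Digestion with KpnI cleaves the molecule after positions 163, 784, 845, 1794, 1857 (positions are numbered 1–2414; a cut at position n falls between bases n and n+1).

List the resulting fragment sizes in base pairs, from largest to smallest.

949, 621, 557, 163, 63, 61 bp

Linear molecule, 5 cuts → 6 fragments:
  163 − 0 = 163 bp
  784 − 163 = 621 bp
  845 − 784 = 61 bp
  1794 − 845 = 949 bp
  1857 − 1794 = 63 bp
  2414 − 1857 = 557 bp
Sorted largest to smallest: 949, 621, 557, 163, 63, 61 bp.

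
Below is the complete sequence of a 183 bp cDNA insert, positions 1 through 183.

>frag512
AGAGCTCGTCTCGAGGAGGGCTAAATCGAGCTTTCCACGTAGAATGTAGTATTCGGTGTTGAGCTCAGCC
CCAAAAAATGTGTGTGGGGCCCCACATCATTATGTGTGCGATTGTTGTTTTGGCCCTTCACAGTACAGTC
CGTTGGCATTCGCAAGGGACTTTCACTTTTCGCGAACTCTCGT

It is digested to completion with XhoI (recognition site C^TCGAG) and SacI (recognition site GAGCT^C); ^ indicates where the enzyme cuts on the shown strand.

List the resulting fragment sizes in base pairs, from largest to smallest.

118, 55, 6, 4 bp

The XhoI site (CTCGAG) starts at position 10.
XhoI cuts after the first base of each site, so after position 10.
SacI sites (GAGCTC) start at positions 2, 61.
SacI cuts after base 5 of each site (before the last base), so after positions 6, 65.
Combined cut positions: 6, 10, 65.
Linear molecule, 3 cuts → 4 fragments:
  1–6 → 6 bp
  7–10 → 4 bp
  11–65 → 55 bp
  66–183 → 118 bp
Sorted largest to smallest: 118, 55, 6, 4 bp.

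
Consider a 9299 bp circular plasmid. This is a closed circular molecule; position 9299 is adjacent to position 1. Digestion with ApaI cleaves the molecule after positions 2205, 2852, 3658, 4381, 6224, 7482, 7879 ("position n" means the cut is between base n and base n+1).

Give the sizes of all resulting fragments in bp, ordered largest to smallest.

Circular molecule, 7 cuts → 7 fragments:
  2852 − 2205 = 647 bp
  3658 − 2852 = 806 bp
  4381 − 3658 = 723 bp
  6224 − 4381 = 1843 bp
  7482 − 6224 = 1258 bp
  7879 − 7482 = 397 bp
  wrap: 9299 − 7879 + 2205 = 3625 bp
Sorted largest to smallest: 3625, 1843, 1258, 806, 723, 647, 397 bp.

3625, 1843, 1258, 806, 723, 647, 397 bp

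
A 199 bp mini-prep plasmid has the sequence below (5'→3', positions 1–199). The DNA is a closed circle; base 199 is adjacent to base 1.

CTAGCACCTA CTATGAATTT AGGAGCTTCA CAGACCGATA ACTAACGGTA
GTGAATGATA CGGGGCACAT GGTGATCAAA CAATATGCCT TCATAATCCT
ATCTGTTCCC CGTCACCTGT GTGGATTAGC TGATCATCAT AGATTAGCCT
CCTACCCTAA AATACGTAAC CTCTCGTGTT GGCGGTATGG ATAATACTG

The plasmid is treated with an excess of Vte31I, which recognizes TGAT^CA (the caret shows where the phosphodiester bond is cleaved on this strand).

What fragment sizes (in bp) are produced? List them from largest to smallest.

141, 58 bp

Vte31I sites (TGATCA) start at positions 73, 131.
Vte31I cuts after base 4 of each site, so after positions 76, 134.
Circular molecule, 2 cuts → 2 fragments:
  77–134 → 58 bp
  135–199 then 1–76 → 65 + 76 = 141 bp
Sorted largest to smallest: 141, 58 bp.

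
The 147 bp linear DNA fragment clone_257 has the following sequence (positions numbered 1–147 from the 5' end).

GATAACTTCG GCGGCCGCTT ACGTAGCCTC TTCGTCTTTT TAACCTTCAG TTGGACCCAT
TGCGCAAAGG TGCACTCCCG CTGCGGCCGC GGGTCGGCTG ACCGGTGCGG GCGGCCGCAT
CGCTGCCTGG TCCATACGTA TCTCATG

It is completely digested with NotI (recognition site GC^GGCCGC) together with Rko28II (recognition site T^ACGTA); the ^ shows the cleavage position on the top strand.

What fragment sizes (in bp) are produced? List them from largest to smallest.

NotI sites (GCGGCCGC) start at positions 11, 83, 111.
NotI cuts after base 2 of each site, so after positions 12, 84, 112.
Rko28II sites (TACGTA) start at positions 20, 135.
Rko28II cuts after the first base of each site, so after positions 20, 135.
Combined cut positions: 12, 20, 84, 112, 135.
Linear molecule, 5 cuts → 6 fragments:
  1–12 → 12 bp
  13–20 → 8 bp
  21–84 → 64 bp
  85–112 → 28 bp
  113–135 → 23 bp
  136–147 → 12 bp
Sorted largest to smallest: 64, 28, 23, 12, 12, 8 bp.

64, 28, 23, 12, 12, 8 bp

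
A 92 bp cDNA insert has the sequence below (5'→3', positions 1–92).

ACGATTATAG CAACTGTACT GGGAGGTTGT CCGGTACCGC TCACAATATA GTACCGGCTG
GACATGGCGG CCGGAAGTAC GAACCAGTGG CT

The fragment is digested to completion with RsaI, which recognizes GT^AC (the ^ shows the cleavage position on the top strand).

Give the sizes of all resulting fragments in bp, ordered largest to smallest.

RsaI sites (GTAC) start at positions 16, 34, 51, 77.
RsaI cuts after base 2 of each site, so after positions 17, 35, 52, 78.
Linear molecule, 4 cuts → 5 fragments:
  1–17 → 17 bp
  18–35 → 18 bp
  36–52 → 17 bp
  53–78 → 26 bp
  79–92 → 14 bp
Sorted largest to smallest: 26, 18, 17, 17, 14 bp.

26, 18, 17, 17, 14 bp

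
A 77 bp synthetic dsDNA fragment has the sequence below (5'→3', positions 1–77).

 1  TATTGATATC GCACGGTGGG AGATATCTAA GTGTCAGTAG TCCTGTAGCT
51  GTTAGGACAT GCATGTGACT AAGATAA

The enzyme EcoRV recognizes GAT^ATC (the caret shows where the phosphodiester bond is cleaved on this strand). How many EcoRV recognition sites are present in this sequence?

2

GATATC occurs starting at positions 5, 22.
EcoRV cuts at 2 sites.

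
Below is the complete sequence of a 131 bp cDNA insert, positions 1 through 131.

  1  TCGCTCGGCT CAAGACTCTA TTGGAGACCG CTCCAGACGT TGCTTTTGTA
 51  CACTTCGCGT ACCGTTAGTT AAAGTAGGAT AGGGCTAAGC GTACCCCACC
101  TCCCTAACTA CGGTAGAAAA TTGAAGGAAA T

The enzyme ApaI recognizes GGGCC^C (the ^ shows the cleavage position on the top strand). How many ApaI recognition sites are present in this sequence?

0

No occurrence of GGGCCC is present in the sequence.
ApaI does not cut: 0 sites.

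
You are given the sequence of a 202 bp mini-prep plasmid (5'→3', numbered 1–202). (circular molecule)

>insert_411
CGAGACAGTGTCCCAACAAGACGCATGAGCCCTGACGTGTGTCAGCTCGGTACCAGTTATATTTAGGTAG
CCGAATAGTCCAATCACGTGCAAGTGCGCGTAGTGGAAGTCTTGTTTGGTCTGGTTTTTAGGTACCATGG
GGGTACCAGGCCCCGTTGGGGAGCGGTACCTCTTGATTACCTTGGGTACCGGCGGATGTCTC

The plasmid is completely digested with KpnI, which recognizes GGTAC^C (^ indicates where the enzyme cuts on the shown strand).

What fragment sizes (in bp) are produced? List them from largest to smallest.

KpnI sites (GGTACC) start at positions 49, 131, 142, 165, 185.
KpnI cuts after base 5 of each site (before the last base), so after positions 53, 135, 146, 169, 189.
Circular molecule, 5 cuts → 5 fragments:
  54–135 → 82 bp
  136–146 → 11 bp
  147–169 → 23 bp
  170–189 → 20 bp
  190–202 then 1–53 → 13 + 53 = 66 bp
Sorted largest to smallest: 82, 66, 23, 20, 11 bp.

82, 66, 23, 20, 11 bp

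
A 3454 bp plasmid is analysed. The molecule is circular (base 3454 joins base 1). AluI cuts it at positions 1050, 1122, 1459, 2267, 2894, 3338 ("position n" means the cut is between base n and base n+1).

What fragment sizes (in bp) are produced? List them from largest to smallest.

Circular molecule, 6 cuts → 6 fragments:
  1122 − 1050 = 72 bp
  1459 − 1122 = 337 bp
  2267 − 1459 = 808 bp
  2894 − 2267 = 627 bp
  3338 − 2894 = 444 bp
  wrap: 3454 − 3338 + 1050 = 1166 bp
Sorted largest to smallest: 1166, 808, 627, 444, 337, 72 bp.

1166, 808, 627, 444, 337, 72 bp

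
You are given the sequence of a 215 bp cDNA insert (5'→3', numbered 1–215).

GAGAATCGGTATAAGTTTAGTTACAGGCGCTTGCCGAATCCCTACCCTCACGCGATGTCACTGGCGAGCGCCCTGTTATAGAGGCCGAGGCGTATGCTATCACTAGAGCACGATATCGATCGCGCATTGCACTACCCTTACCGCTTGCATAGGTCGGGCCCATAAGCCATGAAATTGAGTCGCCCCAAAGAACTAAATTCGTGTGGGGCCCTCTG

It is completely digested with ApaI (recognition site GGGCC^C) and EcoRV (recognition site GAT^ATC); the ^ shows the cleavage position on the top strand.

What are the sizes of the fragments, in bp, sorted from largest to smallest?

ApaI sites (GGGCCC) start at positions 156, 206.
ApaI cuts after base 5 of each site (before the last base), so after positions 160, 210.
The EcoRV site (GATATC) starts at position 112.
EcoRV cuts after base 3 of each site, so after position 114.
Combined cut positions: 114, 160, 210.
Linear molecule, 3 cuts → 4 fragments:
  1–114 → 114 bp
  115–160 → 46 bp
  161–210 → 50 bp
  211–215 → 5 bp
Sorted largest to smallest: 114, 50, 46, 5 bp.

114, 50, 46, 5 bp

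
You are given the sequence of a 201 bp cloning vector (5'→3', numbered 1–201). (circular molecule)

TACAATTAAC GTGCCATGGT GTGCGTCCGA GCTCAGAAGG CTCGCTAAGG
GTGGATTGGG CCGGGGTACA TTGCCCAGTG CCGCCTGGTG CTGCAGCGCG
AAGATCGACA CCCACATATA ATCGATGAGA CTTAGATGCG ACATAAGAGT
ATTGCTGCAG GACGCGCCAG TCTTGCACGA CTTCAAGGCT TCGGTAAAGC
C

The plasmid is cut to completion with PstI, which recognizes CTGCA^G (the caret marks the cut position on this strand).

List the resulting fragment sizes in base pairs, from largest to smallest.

PstI sites (CTGCAG) start at positions 91, 155.
PstI cuts after base 5 of each site (before the last base), so after positions 95, 159.
Circular molecule, 2 cuts → 2 fragments:
  96–159 → 64 bp
  160–201 then 1–95 → 42 + 95 = 137 bp
Sorted largest to smallest: 137, 64 bp.

137, 64 bp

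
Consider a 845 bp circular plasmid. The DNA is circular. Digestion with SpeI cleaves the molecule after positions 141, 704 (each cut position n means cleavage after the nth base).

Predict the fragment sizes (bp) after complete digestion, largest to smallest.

563, 282 bp

Circular molecule, 2 cuts → 2 fragments:
  704 − 141 = 563 bp
  wrap: 845 − 704 + 141 = 282 bp
Sorted largest to smallest: 563, 282 bp.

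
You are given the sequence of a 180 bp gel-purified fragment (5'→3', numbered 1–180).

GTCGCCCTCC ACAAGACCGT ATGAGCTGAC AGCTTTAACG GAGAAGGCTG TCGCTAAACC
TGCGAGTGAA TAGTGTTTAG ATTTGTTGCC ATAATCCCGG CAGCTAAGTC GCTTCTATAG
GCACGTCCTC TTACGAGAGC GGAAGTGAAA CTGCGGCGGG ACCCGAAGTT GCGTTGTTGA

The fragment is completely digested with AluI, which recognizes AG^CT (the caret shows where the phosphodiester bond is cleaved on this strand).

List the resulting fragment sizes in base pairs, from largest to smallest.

77, 71, 25, 7 bp

AluI sites (AGCT) start at positions 24, 31, 102.
AluI cuts after base 2 of each site, so after positions 25, 32, 103.
Linear molecule, 3 cuts → 4 fragments:
  1–25 → 25 bp
  26–32 → 7 bp
  33–103 → 71 bp
  104–180 → 77 bp
Sorted largest to smallest: 77, 71, 25, 7 bp.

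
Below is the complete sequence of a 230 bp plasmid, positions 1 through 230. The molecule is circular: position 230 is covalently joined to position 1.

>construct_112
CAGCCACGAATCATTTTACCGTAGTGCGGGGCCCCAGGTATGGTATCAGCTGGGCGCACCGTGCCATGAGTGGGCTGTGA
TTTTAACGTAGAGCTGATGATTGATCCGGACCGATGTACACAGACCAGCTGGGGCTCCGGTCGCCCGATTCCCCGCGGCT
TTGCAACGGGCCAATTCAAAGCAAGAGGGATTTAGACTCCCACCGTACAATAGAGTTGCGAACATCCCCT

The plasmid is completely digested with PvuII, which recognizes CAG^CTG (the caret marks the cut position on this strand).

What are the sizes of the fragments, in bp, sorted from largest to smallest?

151, 79 bp

PvuII sites (CAGCTG) start at positions 47, 126.
PvuII cuts after base 3 of each site, so after positions 49, 128.
Circular molecule, 2 cuts → 2 fragments:
  50–128 → 79 bp
  129–230 then 1–49 → 102 + 49 = 151 bp
Sorted largest to smallest: 151, 79 bp.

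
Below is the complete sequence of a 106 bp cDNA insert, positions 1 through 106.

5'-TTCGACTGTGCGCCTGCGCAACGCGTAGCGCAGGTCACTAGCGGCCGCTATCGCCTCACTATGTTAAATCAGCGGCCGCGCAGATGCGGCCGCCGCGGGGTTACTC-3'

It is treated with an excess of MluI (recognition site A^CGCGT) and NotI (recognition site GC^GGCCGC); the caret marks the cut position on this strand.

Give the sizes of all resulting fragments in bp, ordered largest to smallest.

The MluI site (ACGCGT) starts at position 21.
MluI cuts after the first base of each site, so after position 21.
NotI sites (GCGGCCGC) start at positions 41, 72, 86.
NotI cuts after base 2 of each site, so after positions 42, 73, 87.
Combined cut positions: 21, 42, 73, 87.
Linear molecule, 4 cuts → 5 fragments:
  1–21 → 21 bp
  22–42 → 21 bp
  43–73 → 31 bp
  74–87 → 14 bp
  88–106 → 19 bp
Sorted largest to smallest: 31, 21, 21, 19, 14 bp.

31, 21, 21, 19, 14 bp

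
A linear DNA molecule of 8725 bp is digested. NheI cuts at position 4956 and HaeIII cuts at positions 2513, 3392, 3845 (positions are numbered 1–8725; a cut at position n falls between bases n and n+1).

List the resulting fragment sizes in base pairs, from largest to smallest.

Combined cut positions (sorted): 2513, 3392, 3845, 4956.
Linear molecule, 4 cuts → 5 fragments:
  2513 − 0 = 2513 bp
  3392 − 2513 = 879 bp
  3845 − 3392 = 453 bp
  4956 − 3845 = 1111 bp
  8725 − 4956 = 3769 bp
Sorted largest to smallest: 3769, 2513, 1111, 879, 453 bp.

3769, 2513, 1111, 879, 453 bp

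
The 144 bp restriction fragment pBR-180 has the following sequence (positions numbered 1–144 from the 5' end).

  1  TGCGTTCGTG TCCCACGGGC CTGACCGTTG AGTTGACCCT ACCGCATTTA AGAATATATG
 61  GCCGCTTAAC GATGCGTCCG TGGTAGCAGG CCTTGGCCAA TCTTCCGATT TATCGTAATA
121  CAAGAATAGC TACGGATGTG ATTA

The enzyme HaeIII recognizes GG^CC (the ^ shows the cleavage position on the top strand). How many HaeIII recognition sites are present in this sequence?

4

GGCC occurs starting at positions 18, 60, 89, 95.
HaeIII cuts at 4 sites.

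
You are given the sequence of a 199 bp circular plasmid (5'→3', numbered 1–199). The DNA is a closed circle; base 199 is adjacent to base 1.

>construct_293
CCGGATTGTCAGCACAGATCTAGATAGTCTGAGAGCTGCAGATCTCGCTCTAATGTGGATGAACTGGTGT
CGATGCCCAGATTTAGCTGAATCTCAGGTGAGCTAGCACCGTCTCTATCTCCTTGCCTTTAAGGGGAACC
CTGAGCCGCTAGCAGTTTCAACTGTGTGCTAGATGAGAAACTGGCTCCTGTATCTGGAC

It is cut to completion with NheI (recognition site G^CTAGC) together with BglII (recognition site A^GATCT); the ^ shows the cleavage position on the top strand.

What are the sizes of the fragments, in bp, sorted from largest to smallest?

NheI sites (GCTAGC) start at positions 102, 148.
NheI cuts after the first base of each site, so after positions 102, 148.
BglII sites (AGATCT) start at positions 16, 40.
BglII cuts after the first base of each site, so after positions 16, 40.
Combined cut positions: 16, 40, 102, 148.
Circular molecule, 4 cuts → 4 fragments:
  17–40 → 24 bp
  41–102 → 62 bp
  103–148 → 46 bp
  149–199 then 1–16 → 51 + 16 = 67 bp
Sorted largest to smallest: 67, 62, 46, 24 bp.

67, 62, 46, 24 bp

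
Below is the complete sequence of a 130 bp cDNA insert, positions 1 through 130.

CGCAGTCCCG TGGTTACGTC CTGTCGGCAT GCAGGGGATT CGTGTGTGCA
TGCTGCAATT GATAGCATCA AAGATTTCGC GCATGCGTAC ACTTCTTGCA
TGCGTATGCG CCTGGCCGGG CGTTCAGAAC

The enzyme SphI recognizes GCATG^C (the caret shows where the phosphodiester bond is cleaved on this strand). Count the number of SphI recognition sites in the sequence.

4

GCATGC occurs starting at positions 27, 48, 81, 98.
SphI cuts at 4 sites.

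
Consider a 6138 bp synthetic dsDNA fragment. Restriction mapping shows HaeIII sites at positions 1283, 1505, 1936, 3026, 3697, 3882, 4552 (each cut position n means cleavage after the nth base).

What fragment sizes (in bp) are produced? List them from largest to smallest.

1586, 1283, 1090, 671, 670, 431, 222, 185 bp

Linear molecule, 7 cuts → 8 fragments:
  1283 − 0 = 1283 bp
  1505 − 1283 = 222 bp
  1936 − 1505 = 431 bp
  3026 − 1936 = 1090 bp
  3697 − 3026 = 671 bp
  3882 − 3697 = 185 bp
  4552 − 3882 = 670 bp
  6138 − 4552 = 1586 bp
Sorted largest to smallest: 1586, 1283, 1090, 671, 670, 431, 222, 185 bp.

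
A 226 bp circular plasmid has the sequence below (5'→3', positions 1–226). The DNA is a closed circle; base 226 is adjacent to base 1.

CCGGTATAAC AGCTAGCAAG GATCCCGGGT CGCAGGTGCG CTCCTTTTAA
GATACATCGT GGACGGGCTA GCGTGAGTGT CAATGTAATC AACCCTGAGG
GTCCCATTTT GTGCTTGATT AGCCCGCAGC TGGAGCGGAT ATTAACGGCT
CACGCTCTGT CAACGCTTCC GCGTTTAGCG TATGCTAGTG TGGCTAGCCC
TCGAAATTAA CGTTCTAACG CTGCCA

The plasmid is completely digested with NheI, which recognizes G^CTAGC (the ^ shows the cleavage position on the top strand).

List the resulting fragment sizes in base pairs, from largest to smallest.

NheI sites (GCTAGC) start at positions 12, 67, 193.
NheI cuts after the first base of each site, so after positions 12, 67, 193.
Circular molecule, 3 cuts → 3 fragments:
  13–67 → 55 bp
  68–193 → 126 bp
  194–226 then 1–12 → 33 + 12 = 45 bp
Sorted largest to smallest: 126, 55, 45 bp.

126, 55, 45 bp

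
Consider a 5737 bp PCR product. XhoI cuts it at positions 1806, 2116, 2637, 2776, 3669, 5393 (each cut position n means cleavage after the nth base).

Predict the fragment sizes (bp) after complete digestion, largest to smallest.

Linear molecule, 6 cuts → 7 fragments:
  1806 − 0 = 1806 bp
  2116 − 1806 = 310 bp
  2637 − 2116 = 521 bp
  2776 − 2637 = 139 bp
  3669 − 2776 = 893 bp
  5393 − 3669 = 1724 bp
  5737 − 5393 = 344 bp
Sorted largest to smallest: 1806, 1724, 893, 521, 344, 310, 139 bp.

1806, 1724, 893, 521, 344, 310, 139 bp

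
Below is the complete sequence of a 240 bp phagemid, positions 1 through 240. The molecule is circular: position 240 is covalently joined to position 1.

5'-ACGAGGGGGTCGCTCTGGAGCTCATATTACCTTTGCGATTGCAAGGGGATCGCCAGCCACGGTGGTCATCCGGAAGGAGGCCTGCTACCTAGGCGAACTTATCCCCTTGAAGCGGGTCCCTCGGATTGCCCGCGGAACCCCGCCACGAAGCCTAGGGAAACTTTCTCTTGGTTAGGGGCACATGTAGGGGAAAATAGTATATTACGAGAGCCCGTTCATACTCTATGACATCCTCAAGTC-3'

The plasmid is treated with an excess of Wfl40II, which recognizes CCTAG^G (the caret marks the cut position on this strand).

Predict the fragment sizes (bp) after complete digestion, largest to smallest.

177, 63 bp

Wfl40II sites (CCTAGG) start at positions 88, 151.
Wfl40II cuts after base 5 of each site (before the last base), so after positions 92, 155.
Circular molecule, 2 cuts → 2 fragments:
  93–155 → 63 bp
  156–240 then 1–92 → 85 + 92 = 177 bp
Sorted largest to smallest: 177, 63 bp.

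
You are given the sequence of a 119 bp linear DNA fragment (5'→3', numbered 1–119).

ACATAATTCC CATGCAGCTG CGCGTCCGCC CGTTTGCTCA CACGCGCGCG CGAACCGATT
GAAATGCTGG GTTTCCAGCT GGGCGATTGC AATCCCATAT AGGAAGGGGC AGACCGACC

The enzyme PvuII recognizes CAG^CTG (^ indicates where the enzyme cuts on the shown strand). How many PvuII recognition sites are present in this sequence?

CAGCTG occurs starting at positions 15, 76.
PvuII cuts at 2 sites.

2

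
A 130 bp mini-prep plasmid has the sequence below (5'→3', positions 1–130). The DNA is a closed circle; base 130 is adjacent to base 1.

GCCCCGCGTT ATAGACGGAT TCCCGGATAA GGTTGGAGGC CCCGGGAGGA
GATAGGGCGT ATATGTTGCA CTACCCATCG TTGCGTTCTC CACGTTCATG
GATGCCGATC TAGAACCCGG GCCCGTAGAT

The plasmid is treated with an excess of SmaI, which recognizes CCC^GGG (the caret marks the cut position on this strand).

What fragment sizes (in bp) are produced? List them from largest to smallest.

75, 55 bp

SmaI sites (CCCGGG) start at positions 41, 116.
SmaI cuts after base 3 of each site, so after positions 43, 118.
Circular molecule, 2 cuts → 2 fragments:
  44–118 → 75 bp
  119–130 then 1–43 → 12 + 43 = 55 bp
Sorted largest to smallest: 75, 55 bp.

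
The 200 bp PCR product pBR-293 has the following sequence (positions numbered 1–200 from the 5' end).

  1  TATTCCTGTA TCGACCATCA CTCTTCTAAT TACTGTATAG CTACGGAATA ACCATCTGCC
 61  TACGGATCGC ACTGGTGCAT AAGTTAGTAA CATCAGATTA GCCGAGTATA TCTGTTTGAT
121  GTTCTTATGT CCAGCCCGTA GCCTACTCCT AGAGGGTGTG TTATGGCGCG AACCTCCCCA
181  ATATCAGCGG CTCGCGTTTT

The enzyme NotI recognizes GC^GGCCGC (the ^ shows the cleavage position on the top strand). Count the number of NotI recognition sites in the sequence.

No occurrence of GCGGCCGC is present in the sequence.
NotI does not cut: 0 sites.

0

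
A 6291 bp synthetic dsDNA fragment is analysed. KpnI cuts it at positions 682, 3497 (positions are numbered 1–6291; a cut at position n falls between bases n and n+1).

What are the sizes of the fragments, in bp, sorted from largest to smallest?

2815, 2794, 682 bp

Linear molecule, 2 cuts → 3 fragments:
  682 − 0 = 682 bp
  3497 − 682 = 2815 bp
  6291 − 3497 = 2794 bp
Sorted largest to smallest: 2815, 2794, 682 bp.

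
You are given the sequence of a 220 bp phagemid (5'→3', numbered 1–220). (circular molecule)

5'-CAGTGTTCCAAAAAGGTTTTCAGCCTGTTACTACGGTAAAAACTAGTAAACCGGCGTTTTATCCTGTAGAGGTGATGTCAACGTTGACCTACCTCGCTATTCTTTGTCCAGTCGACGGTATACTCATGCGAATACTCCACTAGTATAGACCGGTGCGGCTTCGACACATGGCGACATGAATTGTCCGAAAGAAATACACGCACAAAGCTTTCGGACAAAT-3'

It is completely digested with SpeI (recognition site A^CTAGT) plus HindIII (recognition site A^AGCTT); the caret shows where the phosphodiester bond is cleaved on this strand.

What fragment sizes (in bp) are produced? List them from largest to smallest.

97, 66, 57 bp

SpeI sites (ACTAGT) start at positions 42, 139.
SpeI cuts after the first base of each site, so after positions 42, 139.
The HindIII site (AAGCTT) starts at position 205.
HindIII cuts after the first base of each site, so after position 205.
Combined cut positions: 42, 139, 205.
Circular molecule, 3 cuts → 3 fragments:
  43–139 → 97 bp
  140–205 → 66 bp
  206–220 then 1–42 → 15 + 42 = 57 bp
Sorted largest to smallest: 97, 66, 57 bp.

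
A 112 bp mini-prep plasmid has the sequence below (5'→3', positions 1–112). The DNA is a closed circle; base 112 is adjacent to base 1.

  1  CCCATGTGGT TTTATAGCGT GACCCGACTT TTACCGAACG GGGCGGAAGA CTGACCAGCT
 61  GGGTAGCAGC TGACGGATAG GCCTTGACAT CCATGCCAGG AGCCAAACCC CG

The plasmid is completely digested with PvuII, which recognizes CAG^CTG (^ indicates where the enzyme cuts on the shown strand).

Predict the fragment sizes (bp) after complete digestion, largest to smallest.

PvuII sites (CAGCTG) start at positions 56, 67.
PvuII cuts after base 3 of each site, so after positions 58, 69.
Circular molecule, 2 cuts → 2 fragments:
  59–69 → 11 bp
  70–112 then 1–58 → 43 + 58 = 101 bp
Sorted largest to smallest: 101, 11 bp.

101, 11 bp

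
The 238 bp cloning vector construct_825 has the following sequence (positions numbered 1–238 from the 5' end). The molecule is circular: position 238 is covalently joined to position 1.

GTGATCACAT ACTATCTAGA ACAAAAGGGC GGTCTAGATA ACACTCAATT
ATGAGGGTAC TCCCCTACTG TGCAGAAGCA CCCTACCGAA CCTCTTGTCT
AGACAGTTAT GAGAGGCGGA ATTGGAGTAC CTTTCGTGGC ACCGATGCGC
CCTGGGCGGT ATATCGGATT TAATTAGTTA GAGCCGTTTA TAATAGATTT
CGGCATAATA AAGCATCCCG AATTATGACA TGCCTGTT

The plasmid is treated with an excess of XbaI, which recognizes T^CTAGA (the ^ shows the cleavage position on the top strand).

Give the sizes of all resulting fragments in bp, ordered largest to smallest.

155, 65, 18 bp

XbaI sites (TCTAGA) start at positions 15, 33, 98.
XbaI cuts after the first base of each site, so after positions 15, 33, 98.
Circular molecule, 3 cuts → 3 fragments:
  16–33 → 18 bp
  34–98 → 65 bp
  99–238 then 1–15 → 140 + 15 = 155 bp
Sorted largest to smallest: 155, 65, 18 bp.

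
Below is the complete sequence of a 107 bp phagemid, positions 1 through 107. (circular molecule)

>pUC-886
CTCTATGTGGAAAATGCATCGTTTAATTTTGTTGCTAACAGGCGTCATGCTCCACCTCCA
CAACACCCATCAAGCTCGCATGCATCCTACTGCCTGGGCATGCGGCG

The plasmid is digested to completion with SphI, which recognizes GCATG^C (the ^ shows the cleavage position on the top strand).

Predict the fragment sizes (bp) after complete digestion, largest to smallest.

87, 20 bp

SphI sites (GCATGC) start at positions 78, 98.
SphI cuts after base 5 of each site (before the last base), so after positions 82, 102.
Circular molecule, 2 cuts → 2 fragments:
  83–102 → 20 bp
  103–107 then 1–82 → 5 + 82 = 87 bp
Sorted largest to smallest: 87, 20 bp.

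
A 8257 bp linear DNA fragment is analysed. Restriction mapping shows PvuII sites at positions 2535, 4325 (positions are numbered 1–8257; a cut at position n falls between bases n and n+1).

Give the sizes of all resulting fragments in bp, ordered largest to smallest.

Linear molecule, 2 cuts → 3 fragments:
  2535 − 0 = 2535 bp
  4325 − 2535 = 1790 bp
  8257 − 4325 = 3932 bp
Sorted largest to smallest: 3932, 2535, 1790 bp.

3932, 2535, 1790 bp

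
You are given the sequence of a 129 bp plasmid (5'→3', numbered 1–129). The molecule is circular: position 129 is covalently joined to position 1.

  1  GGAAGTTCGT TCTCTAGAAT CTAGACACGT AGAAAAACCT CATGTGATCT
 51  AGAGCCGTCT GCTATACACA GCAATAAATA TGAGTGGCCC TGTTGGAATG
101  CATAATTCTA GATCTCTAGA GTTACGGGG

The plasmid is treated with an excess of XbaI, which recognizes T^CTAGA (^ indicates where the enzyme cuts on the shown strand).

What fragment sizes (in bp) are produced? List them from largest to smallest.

59, 28, 27, 8, 7 bp

XbaI sites (TCTAGA) start at positions 13, 20, 48, 107, 115.
XbaI cuts after the first base of each site, so after positions 13, 20, 48, 107, 115.
Circular molecule, 5 cuts → 5 fragments:
  14–20 → 7 bp
  21–48 → 28 bp
  49–107 → 59 bp
  108–115 → 8 bp
  116–129 then 1–13 → 14 + 13 = 27 bp
Sorted largest to smallest: 59, 28, 27, 8, 7 bp.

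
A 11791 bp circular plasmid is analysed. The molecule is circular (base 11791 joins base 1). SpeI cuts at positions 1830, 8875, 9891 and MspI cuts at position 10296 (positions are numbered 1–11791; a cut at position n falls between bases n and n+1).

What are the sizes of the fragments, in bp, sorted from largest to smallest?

Combined cut positions (sorted): 1830, 8875, 9891, 10296.
Circular molecule, 4 cuts → 4 fragments:
  8875 − 1830 = 7045 bp
  9891 − 8875 = 1016 bp
  10296 − 9891 = 405 bp
  wrap: 11791 − 10296 + 1830 = 3325 bp
Sorted largest to smallest: 7045, 3325, 1016, 405 bp.

7045, 3325, 1016, 405 bp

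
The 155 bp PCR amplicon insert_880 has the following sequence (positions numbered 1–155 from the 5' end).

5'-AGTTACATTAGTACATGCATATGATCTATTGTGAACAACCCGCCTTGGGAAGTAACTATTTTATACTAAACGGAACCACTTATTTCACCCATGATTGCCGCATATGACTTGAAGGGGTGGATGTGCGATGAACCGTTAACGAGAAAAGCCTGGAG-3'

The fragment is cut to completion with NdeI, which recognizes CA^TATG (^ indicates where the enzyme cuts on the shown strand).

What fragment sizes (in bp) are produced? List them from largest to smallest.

83, 53, 19 bp

NdeI sites (CATATG) start at positions 18, 101.
NdeI cuts after base 2 of each site, so after positions 19, 102.
Linear molecule, 2 cuts → 3 fragments:
  1–19 → 19 bp
  20–102 → 83 bp
  103–155 → 53 bp
Sorted largest to smallest: 83, 53, 19 bp.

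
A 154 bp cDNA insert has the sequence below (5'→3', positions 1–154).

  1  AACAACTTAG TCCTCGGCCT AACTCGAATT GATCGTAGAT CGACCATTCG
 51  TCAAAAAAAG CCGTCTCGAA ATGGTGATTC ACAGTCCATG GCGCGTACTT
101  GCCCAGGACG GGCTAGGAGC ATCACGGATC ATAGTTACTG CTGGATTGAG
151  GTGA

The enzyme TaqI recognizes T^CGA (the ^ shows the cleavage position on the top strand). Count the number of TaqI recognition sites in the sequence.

TCGA occurs starting at positions 24, 40, 66.
TaqI cuts at 3 sites.

3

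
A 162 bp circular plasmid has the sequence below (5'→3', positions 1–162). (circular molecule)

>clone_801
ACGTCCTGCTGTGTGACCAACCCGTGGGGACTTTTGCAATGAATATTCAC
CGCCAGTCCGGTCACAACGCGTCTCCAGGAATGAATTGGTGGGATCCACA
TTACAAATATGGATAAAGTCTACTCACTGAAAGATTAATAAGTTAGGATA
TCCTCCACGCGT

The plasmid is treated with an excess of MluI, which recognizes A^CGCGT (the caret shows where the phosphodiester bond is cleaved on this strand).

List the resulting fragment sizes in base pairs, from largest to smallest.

90, 72 bp

MluI sites (ACGCGT) start at positions 67, 157.
MluI cuts after the first base of each site, so after positions 67, 157.
Circular molecule, 2 cuts → 2 fragments:
  68–157 → 90 bp
  158–162 then 1–67 → 5 + 67 = 72 bp
Sorted largest to smallest: 90, 72 bp.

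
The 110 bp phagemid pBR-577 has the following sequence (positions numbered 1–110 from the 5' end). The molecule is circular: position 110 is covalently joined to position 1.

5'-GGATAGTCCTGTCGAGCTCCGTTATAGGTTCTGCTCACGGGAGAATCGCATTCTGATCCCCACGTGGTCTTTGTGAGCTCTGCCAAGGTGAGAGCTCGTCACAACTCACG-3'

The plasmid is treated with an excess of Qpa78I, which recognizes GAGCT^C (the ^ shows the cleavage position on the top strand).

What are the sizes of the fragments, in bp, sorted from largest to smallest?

61, 32, 17 bp

Qpa78I sites (GAGCTC) start at positions 14, 75, 92.
Qpa78I cuts after base 5 of each site (before the last base), so after positions 18, 79, 96.
Circular molecule, 3 cuts → 3 fragments:
  19–79 → 61 bp
  80–96 → 17 bp
  97–110 then 1–18 → 14 + 18 = 32 bp
Sorted largest to smallest: 61, 32, 17 bp.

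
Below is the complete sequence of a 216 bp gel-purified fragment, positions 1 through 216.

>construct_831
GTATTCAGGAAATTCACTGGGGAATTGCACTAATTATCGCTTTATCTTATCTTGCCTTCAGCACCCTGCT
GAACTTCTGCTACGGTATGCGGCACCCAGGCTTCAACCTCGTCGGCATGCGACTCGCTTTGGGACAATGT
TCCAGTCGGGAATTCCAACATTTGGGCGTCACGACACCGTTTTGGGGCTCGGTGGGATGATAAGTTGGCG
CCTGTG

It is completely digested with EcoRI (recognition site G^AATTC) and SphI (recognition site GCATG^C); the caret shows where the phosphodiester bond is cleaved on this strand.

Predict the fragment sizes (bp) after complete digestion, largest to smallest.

The EcoRI site (GAATTC) starts at position 150.
EcoRI cuts after the first base of each site, so after position 150.
The SphI site (GCATGC) starts at position 115.
SphI cuts after base 5 of each site (before the last base), so after position 119.
Combined cut positions: 119, 150.
Linear molecule, 2 cuts → 3 fragments:
  1–119 → 119 bp
  120–150 → 31 bp
  151–216 → 66 bp
Sorted largest to smallest: 119, 66, 31 bp.

119, 66, 31 bp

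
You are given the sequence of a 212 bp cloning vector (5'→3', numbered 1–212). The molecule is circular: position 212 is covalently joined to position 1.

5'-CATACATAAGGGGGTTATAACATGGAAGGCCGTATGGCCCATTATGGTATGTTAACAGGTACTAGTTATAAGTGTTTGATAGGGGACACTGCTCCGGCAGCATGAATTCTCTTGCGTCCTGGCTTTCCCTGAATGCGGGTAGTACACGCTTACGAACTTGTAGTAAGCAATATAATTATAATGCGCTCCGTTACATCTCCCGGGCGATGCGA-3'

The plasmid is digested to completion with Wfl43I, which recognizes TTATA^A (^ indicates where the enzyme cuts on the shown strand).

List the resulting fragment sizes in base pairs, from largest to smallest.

110, 51, 51 bp

Wfl43I sites (TTATAA) start at positions 15, 66, 176.
Wfl43I cuts after base 5 of each site (before the last base), so after positions 19, 70, 180.
Circular molecule, 3 cuts → 3 fragments:
  20–70 → 51 bp
  71–180 → 110 bp
  181–212 then 1–19 → 32 + 19 = 51 bp
Sorted largest to smallest: 110, 51, 51 bp.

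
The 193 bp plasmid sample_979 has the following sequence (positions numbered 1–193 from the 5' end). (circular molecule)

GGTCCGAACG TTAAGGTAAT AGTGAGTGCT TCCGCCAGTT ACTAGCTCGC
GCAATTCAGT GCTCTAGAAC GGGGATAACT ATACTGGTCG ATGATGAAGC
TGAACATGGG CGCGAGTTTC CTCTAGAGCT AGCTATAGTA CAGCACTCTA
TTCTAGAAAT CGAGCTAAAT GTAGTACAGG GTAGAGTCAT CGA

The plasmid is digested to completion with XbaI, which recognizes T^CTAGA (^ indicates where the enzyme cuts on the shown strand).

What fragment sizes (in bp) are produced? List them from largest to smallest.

XbaI sites (TCTAGA) start at positions 63, 122, 152.
XbaI cuts after the first base of each site, so after positions 63, 122, 152.
Circular molecule, 3 cuts → 3 fragments:
  64–122 → 59 bp
  123–152 → 30 bp
  153–193 then 1–63 → 41 + 63 = 104 bp
Sorted largest to smallest: 104, 59, 30 bp.

104, 59, 30 bp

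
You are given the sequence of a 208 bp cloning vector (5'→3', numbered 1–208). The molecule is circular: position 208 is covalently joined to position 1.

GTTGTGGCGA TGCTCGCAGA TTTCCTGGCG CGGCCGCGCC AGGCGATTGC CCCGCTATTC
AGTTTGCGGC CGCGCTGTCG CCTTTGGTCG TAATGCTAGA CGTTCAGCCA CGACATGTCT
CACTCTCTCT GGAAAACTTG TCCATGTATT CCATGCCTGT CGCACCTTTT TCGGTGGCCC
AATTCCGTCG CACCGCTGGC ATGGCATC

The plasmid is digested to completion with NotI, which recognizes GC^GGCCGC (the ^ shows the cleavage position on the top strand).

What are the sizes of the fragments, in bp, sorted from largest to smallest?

172, 36 bp

NotI sites (GCGGCCGC) start at positions 30, 66.
NotI cuts after base 2 of each site, so after positions 31, 67.
Circular molecule, 2 cuts → 2 fragments:
  32–67 → 36 bp
  68–208 then 1–31 → 141 + 31 = 172 bp
Sorted largest to smallest: 172, 36 bp.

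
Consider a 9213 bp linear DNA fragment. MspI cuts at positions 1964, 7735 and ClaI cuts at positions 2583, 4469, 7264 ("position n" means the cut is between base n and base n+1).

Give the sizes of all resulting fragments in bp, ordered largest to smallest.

2795, 1964, 1886, 1478, 619, 471 bp

Combined cut positions (sorted): 1964, 2583, 4469, 7264, 7735.
Linear molecule, 5 cuts → 6 fragments:
  1964 − 0 = 1964 bp
  2583 − 1964 = 619 bp
  4469 − 2583 = 1886 bp
  7264 − 4469 = 2795 bp
  7735 − 7264 = 471 bp
  9213 − 7735 = 1478 bp
Sorted largest to smallest: 2795, 1964, 1886, 1478, 619, 471 bp.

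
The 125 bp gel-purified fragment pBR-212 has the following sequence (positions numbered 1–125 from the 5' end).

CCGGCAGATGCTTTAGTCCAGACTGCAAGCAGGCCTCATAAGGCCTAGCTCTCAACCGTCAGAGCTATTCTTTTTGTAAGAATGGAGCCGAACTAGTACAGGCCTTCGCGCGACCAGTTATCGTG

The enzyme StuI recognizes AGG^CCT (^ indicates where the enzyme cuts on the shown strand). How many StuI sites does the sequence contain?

3

AGGCCT occurs starting at positions 31, 41, 100.
StuI cuts at 3 sites.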